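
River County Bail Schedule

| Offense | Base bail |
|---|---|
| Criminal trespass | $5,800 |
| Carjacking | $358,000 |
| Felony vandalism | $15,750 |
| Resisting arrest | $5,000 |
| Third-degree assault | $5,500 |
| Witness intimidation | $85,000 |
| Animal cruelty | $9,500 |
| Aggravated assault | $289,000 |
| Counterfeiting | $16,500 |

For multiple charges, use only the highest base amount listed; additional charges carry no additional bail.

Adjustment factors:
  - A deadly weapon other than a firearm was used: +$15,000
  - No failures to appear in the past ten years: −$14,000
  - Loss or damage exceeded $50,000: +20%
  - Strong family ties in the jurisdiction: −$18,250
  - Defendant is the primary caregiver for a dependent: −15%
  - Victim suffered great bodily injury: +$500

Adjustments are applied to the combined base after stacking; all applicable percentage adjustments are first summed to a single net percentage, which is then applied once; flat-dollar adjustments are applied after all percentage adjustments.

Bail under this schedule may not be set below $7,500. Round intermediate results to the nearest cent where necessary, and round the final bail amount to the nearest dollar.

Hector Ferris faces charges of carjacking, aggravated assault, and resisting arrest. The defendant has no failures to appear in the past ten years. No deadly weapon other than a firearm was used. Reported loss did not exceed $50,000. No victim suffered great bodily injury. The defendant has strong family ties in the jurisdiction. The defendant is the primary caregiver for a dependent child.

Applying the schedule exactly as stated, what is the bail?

$272,050

Base amounts from the schedule: carjacking $358,000; aggravated assault $289,000; resisting arrest $5,000.
Stacking rule: use the highest base only. Highest is carjacking at $358,000. Combined base = $358,000.
Defendant is the primary caregiver for a dependent (−15%): $358,000 × 0.85 = $304,300.
No failures to appear in the past ten years (−$14,000 flat): $304,300 − $14,000 = $290,300.
Strong family ties in the jurisdiction (−$18,250 flat): $290,300 − $18,250 = $272,050.
$272,050 is at or above the $7,500 minimum.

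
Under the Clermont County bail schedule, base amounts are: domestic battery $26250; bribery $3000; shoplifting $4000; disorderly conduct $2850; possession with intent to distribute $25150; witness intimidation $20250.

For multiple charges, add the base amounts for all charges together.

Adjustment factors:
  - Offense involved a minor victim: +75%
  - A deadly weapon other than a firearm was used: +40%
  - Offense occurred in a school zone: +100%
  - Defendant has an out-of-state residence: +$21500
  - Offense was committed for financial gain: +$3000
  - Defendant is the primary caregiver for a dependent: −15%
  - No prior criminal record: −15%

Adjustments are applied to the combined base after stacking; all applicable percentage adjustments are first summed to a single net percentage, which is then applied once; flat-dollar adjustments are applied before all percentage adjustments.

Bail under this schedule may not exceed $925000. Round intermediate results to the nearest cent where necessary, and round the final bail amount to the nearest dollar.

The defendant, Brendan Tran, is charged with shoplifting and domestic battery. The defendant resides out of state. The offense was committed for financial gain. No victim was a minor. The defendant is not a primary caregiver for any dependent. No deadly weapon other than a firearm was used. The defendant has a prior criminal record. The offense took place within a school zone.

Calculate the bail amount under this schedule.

Base amounts from the schedule: shoplifting $4000; domestic battery $26250.
Stacking rule: sum of all bases. $4000 + $26250 = $30250.
Defendant has an out-of-state residence (+$21500 flat): $30250 + $21500 = $51750.
Offense was committed for financial gain (+$3000 flat): $51750 + $3000 = $54750.
Offense occurred in a school zone (+100%): $54750 × 2 = $109500.
$109500 is within the $925000 maximum.

$109500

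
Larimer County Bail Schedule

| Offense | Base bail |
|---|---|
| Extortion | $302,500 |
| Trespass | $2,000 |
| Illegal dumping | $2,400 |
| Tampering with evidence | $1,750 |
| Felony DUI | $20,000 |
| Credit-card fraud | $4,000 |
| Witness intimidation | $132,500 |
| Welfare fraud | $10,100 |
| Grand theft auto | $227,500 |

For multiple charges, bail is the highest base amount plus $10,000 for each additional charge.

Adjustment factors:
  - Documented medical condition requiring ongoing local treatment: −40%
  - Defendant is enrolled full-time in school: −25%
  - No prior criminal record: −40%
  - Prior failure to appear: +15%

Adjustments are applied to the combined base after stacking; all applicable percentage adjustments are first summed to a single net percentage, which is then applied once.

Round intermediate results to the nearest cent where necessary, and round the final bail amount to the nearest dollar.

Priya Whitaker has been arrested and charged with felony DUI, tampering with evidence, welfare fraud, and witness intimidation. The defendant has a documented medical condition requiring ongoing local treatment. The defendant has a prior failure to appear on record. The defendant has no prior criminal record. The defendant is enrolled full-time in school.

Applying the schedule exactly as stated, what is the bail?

$16,250

Base amounts from the schedule: felony DUI $20,000; tampering with evidence $1,750; welfare fraud $10,100; witness intimidation $132,500.
Stacking rule: highest base plus $10,000 per additional charge. Highest is witness intimidation at $132,500; 3 additional charges → +$30,000. Combined base = $162,500.
Net percentage adjustment: −40% −25% −40% +15% = −90%. $162,500 × 0.1 = $16,250.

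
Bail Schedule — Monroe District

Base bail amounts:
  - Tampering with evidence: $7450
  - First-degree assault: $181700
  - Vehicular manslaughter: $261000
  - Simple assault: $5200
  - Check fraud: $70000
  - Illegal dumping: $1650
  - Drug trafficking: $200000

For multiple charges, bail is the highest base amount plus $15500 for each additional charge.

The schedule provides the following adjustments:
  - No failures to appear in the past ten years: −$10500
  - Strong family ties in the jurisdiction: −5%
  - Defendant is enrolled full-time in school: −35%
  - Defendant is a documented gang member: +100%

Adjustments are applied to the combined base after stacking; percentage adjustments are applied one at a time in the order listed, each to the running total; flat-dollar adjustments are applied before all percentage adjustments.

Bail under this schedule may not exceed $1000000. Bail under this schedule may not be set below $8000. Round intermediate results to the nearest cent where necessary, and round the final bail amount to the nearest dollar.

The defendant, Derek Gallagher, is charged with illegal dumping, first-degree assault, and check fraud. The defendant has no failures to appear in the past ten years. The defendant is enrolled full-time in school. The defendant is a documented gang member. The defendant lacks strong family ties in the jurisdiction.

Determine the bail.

Base amounts from the schedule: illegal dumping $1650; first-degree assault $181700; check fraud $70000.
Stacking rule: highest base plus $15500 per additional charge. Highest is first-degree assault at $181700; 2 additional charges → +$31000. Combined base = $212700.
No failures to appear in the past ten years (−$10500 flat): $212700 − $10500 = $202200.
Defendant is enrolled full-time in school (−35%): $202200 × 0.65 = $131430.
Defendant is a documented gang member (+100%): $131430 × 2 = $262860.
$262860 is within the $1000000 maximum.
$262860 is at or above the $8000 minimum.

$262860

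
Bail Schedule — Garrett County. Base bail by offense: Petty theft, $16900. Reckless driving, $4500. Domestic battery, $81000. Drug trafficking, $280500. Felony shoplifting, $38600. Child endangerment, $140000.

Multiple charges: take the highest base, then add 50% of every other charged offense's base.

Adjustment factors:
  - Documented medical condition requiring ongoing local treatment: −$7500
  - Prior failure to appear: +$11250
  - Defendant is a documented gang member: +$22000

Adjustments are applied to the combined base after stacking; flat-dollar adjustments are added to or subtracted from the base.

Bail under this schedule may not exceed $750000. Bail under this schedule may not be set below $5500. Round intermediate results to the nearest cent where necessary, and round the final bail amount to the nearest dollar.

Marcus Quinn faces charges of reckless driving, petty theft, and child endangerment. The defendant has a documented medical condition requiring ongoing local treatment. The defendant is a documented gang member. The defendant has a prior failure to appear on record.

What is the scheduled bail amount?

Base amounts from the schedule: reckless driving $4500; petty theft $16900; child endangerment $140000.
Stacking rule: highest base plus 50% of each additional charge. Highest is child endangerment at $140000. Additional: $4500 × 50% = $2250; $16900 × 50% = $8450. Combined base = $140000 + $10700 = $150700.
Documented medical condition requiring ongoing local treatment (−$7500 flat): $150700 − $7500 = $143200.
Prior failure to appear (+$11250 flat): $143200 + $11250 = $154450.
Defendant is a documented gang member (+$22000 flat): $154450 + $22000 = $176450.
$176450 is within the $750000 maximum.
$176450 is at or above the $5500 minimum.

$176450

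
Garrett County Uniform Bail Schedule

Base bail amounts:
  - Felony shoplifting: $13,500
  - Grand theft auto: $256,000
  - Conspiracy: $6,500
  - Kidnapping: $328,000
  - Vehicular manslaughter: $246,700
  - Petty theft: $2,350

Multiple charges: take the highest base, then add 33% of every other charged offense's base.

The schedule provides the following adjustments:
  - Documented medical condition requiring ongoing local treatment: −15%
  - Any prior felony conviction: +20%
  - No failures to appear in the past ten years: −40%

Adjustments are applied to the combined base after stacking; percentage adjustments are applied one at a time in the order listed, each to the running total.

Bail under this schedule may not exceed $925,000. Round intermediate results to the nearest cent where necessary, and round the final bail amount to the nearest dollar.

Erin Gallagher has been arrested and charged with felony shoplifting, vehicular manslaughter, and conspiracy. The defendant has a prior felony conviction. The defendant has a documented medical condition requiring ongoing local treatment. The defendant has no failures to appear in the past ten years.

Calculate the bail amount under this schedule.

$155,020

Base amounts from the schedule: felony shoplifting $13,500; vehicular manslaughter $246,700; conspiracy $6,500.
Stacking rule: highest base plus 33% of each additional charge. Highest is vehicular manslaughter at $246,700. Additional: $13,500 × 33% = $4,455; $6,500 × 33% = $2,145. Combined base = $246,700 + $6,600 = $253,300.
Documented medical condition requiring ongoing local treatment (−15%): $253,300 × 0.85 = $215,305.
Any prior felony conviction (+20%): $215,305 × 1.2 = $258,366.
No failures to appear in the past ten years (−40%): $258,366 × 0.6 = $155,019.60.
$155,019.60 is within the $925,000 maximum.
Rounded to the nearest dollar: $155,020.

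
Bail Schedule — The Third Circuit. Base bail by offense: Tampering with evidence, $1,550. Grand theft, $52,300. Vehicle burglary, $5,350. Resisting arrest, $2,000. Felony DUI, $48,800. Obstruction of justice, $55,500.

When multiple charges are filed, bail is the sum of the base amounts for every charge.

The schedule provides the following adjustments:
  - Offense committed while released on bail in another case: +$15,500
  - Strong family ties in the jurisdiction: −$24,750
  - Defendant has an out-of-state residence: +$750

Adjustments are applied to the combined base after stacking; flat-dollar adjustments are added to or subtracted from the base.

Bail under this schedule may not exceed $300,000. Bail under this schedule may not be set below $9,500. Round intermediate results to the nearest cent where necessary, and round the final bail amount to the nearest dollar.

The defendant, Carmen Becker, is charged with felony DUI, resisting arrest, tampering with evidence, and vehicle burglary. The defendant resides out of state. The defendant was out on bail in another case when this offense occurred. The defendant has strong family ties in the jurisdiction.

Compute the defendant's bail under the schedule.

$49,200

Base amounts from the schedule: felony DUI $48,800; resisting arrest $2,000; tampering with evidence $1,550; vehicle burglary $5,350.
Stacking rule: sum of all bases. $48,800 + $2,000 + $1,550 + $5,350 = $57,700.
Offense committed while released on bail in another case (+$15,500 flat): $57,700 + $15,500 = $73,200.
Strong family ties in the jurisdiction (−$24,750 flat): $73,200 − $24,750 = $48,450.
Defendant has an out-of-state residence (+$750 flat): $48,450 + $750 = $49,200.
$49,200 is within the $300,000 maximum.
$49,200 is at or above the $9,500 minimum.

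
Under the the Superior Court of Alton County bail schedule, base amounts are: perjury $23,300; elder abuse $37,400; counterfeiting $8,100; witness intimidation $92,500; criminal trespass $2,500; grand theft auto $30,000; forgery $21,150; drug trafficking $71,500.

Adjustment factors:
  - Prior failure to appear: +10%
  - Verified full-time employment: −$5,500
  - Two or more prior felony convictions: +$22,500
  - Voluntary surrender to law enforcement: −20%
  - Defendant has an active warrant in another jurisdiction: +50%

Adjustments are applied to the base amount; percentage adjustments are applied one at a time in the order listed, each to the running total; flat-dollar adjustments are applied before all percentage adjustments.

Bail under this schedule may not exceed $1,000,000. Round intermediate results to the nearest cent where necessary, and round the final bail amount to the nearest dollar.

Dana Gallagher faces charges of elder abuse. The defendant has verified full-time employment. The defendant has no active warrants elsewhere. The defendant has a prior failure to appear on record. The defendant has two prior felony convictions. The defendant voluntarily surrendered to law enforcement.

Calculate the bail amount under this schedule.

Base amounts from the schedule: elder abuse $37,400.
Single charge. Combined base = $37,400.
Verified full-time employment (−$5,500 flat): $37,400 − $5,500 = $31,900.
Two or more prior felony convictions (+$22,500 flat): $31,900 + $22,500 = $54,400.
Prior failure to appear (+10%): $54,400 × 1.1 = $59,840.
Voluntary surrender to law enforcement (−20%): $59,840 × 0.8 = $47,872.
$47,872 is within the $1,000,000 maximum.

$47,872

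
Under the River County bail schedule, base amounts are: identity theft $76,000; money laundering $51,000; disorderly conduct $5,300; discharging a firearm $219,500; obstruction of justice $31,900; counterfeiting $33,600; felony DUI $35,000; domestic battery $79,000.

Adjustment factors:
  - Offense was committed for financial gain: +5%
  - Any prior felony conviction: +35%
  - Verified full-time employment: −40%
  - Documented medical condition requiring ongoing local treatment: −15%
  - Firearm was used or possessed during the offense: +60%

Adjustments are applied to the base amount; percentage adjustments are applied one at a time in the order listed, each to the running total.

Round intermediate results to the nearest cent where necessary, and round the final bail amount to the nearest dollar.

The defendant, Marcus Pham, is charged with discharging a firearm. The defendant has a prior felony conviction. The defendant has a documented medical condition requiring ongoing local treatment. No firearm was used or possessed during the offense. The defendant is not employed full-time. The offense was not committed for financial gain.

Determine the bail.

$251,876

Base amounts from the schedule: discharging a firearm $219,500.
Single charge. Combined base = $219,500.
Any prior felony conviction (+35%): $219,500 × 1.35 = $296,325.
Documented medical condition requiring ongoing local treatment (−15%): $296,325 × 0.85 = $251,876.25.
Rounded to the nearest dollar: $251,876.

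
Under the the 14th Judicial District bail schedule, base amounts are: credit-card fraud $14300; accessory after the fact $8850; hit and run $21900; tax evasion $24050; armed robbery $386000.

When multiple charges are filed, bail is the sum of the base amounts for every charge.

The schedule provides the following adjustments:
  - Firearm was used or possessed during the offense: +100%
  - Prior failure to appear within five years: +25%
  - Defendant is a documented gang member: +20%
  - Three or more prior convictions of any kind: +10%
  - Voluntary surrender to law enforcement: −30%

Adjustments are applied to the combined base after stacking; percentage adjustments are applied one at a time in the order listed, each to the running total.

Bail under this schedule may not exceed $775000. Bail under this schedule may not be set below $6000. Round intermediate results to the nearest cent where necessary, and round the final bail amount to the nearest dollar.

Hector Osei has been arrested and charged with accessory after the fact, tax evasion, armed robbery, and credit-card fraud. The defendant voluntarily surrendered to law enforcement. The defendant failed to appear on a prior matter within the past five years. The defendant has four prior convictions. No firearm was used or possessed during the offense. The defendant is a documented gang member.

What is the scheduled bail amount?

Base amounts from the schedule: accessory after the fact $8850; tax evasion $24050; armed robbery $386000; credit-card fraud $14300.
Stacking rule: sum of all bases. $8850 + $24050 + $386000 + $14300 = $433200.
Prior failure to appear within five years (+25%): $433200 × 1.25 = $541500.
Defendant is a documented gang member (+20%): $541500 × 1.2 = $649800.
Three or more prior convictions of any kind (+10%): $649800 × 1.1 = $714780.
Voluntary surrender to law enforcement (−30%): $714780 × 0.7 = $500346.
$500346 is within the $775000 maximum.
$500346 is at or above the $6000 minimum.

$500346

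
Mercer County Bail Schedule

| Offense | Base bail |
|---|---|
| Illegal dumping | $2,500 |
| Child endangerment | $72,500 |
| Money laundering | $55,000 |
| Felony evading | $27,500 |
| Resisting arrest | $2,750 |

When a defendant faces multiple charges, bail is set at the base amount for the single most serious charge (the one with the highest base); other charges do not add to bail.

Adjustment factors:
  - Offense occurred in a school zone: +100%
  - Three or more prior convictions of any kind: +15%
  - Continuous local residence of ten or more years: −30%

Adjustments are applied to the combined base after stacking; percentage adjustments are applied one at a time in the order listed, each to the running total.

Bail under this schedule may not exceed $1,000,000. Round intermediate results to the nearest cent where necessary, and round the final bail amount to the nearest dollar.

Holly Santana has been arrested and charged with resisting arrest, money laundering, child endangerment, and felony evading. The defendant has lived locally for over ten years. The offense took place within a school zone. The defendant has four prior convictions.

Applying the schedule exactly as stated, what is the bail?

$116,725

Base amounts from the schedule: resisting arrest $2,750; money laundering $55,000; child endangerment $72,500; felony evading $27,500.
Stacking rule: use the highest base only. Highest is child endangerment at $72,500. Combined base = $72,500.
Offense occurred in a school zone (+100%): $72,500 × 2 = $145,000.
Three or more prior convictions of any kind (+15%): $145,000 × 1.15 = $166,750.
Continuous local residence of ten or more years (−30%): $166,750 × 0.7 = $116,725.
$116,725 is within the $1,000,000 maximum.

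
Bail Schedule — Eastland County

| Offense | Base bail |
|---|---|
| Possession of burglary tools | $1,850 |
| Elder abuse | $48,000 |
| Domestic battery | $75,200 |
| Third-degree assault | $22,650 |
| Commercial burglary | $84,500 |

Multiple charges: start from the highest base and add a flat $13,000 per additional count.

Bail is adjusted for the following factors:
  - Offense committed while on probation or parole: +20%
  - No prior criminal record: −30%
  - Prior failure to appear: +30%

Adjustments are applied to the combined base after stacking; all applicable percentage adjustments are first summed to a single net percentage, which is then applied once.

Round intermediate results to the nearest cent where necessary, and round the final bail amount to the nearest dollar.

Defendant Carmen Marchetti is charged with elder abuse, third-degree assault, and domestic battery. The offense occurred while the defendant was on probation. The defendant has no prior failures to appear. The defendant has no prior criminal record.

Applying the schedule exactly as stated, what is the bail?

$91,080

Base amounts from the schedule: elder abuse $48,000; third-degree assault $22,650; domestic battery $75,200.
Stacking rule: highest base plus $13,000 per additional charge. Highest is domestic battery at $75,200; 2 additional charges → +$26,000. Combined base = $101,200.
Net percentage adjustment: +20% −30% = −10%. $101,200 × 0.9 = $91,080.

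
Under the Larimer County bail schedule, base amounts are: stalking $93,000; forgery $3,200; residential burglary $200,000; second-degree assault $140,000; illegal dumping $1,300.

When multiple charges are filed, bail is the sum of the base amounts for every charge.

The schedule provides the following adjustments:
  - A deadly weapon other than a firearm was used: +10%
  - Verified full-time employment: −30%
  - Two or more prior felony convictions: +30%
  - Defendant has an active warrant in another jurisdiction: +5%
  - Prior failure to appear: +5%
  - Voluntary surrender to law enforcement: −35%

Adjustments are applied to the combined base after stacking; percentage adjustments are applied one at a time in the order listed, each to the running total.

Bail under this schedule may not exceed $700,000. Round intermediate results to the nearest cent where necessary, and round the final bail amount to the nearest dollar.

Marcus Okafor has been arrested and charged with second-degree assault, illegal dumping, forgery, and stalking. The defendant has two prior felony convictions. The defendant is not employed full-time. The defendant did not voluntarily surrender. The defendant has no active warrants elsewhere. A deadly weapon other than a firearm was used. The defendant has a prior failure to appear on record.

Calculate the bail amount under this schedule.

$356,606

Base amounts from the schedule: second-degree assault $140,000; illegal dumping $1,300; forgery $3,200; stalking $93,000.
Stacking rule: sum of all bases. $140,000 + $1,300 + $3,200 + $93,000 = $237,500.
A deadly weapon other than a firearm was used (+10%): $237,500 × 1.1 = $261,250.
Two or more prior felony convictions (+30%): $261,250 × 1.3 = $339,625.
Prior failure to appear (+5%): $339,625 × 1.05 = $356,606.25.
$356,606.25 is within the $700,000 maximum.
Rounded to the nearest dollar: $356,606.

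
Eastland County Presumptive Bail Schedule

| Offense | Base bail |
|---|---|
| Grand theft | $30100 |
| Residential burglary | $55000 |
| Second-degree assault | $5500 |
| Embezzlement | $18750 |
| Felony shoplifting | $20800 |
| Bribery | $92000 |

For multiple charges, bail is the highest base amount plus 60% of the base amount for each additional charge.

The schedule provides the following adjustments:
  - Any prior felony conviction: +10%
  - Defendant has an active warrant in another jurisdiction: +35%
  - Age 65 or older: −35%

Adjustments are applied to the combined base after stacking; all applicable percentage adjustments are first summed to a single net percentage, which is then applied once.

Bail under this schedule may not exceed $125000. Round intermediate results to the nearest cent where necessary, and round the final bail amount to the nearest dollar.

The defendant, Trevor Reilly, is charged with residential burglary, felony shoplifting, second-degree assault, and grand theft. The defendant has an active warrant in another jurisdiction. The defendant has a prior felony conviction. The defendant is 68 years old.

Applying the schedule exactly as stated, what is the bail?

$97724

Base amounts from the schedule: residential burglary $55000; felony shoplifting $20800; second-degree assault $5500; grand theft $30100.
Stacking rule: highest base plus 60% of each additional charge. Highest is residential burglary at $55000. Additional: $20800 × 60% = $12480; $5500 × 60% = $3300; $30100 × 60% = $18060. Combined base = $55000 + $33840 = $88840.
Net percentage adjustment: +10% +35% −35% = +10%. $88840 × 1.1 = $97724.
$97724 is within the $125000 maximum.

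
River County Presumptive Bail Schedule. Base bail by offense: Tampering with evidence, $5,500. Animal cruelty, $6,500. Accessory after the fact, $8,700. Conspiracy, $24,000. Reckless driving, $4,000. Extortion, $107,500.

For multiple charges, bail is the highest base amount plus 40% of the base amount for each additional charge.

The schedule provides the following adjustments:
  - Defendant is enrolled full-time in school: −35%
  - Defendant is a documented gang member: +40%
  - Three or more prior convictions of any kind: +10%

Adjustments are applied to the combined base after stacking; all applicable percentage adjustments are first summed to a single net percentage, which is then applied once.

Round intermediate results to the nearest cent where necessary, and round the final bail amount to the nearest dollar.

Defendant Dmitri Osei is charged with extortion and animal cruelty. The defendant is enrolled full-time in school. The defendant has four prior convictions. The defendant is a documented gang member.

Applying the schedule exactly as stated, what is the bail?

$126,615

Base amounts from the schedule: extortion $107,500; animal cruelty $6,500.
Stacking rule: highest base plus 40% of each additional charge. Highest is extortion at $107,500. Additional: $6,500 × 40% = $2,600. Combined base = $107,500 + $2,600 = $110,100.
Net percentage adjustment: −35% +40% +10% = +15%. $110,100 × 1.15 = $126,615.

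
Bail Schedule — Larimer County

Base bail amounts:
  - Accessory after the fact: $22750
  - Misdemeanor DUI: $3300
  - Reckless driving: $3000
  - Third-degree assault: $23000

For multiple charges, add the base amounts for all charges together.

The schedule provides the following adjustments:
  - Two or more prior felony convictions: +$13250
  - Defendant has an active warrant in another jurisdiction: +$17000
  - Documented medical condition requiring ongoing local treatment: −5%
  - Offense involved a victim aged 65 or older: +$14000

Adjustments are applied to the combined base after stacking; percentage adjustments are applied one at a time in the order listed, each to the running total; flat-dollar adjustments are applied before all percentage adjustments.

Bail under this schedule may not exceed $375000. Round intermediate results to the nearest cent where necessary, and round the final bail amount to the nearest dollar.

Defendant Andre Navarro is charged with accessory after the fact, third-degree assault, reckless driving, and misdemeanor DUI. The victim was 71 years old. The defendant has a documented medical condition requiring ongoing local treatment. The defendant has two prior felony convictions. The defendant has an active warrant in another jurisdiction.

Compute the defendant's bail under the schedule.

Base amounts from the schedule: accessory after the fact $22750; third-degree assault $23000; reckless driving $3000; misdemeanor DUI $3300.
Stacking rule: sum of all bases. $22750 + $23000 + $3000 + $3300 = $52050.
Two or more prior felony convictions (+$13250 flat): $52050 + $13250 = $65300.
Defendant has an active warrant in another jurisdiction (+$17000 flat): $65300 + $17000 = $82300.
Offense involved a victim aged 65 or older (+$14000 flat): $82300 + $14000 = $96300.
Documented medical condition requiring ongoing local treatment (−5%): $96300 × 0.95 = $91485.
$91485 is within the $375000 maximum.

$91485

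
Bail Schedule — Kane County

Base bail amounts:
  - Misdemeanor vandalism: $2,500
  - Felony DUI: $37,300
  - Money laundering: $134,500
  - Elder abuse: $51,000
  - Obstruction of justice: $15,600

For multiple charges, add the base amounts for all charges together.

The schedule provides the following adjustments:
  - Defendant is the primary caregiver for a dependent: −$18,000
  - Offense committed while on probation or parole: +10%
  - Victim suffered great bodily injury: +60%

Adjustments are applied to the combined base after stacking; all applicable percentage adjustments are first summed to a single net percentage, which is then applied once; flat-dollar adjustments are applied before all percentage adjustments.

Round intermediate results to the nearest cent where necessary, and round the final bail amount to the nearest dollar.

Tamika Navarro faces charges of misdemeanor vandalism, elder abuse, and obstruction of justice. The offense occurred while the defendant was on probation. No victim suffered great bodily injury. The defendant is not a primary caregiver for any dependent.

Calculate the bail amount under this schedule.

Base amounts from the schedule: misdemeanor vandalism $2,500; elder abuse $51,000; obstruction of justice $15,600.
Stacking rule: sum of all bases. $2,500 + $51,000 + $15,600 = $69,100.
Offense committed while on probation or parole (+10%): $69,100 × 1.1 = $76,010.

$76,010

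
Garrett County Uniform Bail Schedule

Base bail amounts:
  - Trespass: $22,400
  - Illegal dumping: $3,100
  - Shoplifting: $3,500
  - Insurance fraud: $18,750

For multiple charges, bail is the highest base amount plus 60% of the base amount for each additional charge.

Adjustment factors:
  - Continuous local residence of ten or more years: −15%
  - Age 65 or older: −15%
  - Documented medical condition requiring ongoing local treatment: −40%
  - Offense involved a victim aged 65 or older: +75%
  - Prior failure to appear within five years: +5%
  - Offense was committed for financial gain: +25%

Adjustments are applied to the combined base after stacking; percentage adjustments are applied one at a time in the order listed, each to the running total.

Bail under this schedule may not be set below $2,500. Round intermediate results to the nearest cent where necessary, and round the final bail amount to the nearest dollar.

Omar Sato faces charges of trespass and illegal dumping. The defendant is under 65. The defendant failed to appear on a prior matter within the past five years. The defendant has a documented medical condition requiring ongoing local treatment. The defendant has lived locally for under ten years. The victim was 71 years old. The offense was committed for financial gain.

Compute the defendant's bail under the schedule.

Base amounts from the schedule: trespass $22,400; illegal dumping $3,100.
Stacking rule: highest base plus 60% of each additional charge. Highest is trespass at $22,400. Additional: $3,100 × 60% = $1,860. Combined base = $22,400 + $1,860 = $24,260.
Documented medical condition requiring ongoing local treatment (−40%): $24,260 × 0.6 = $14,556.
Offense involved a victim aged 65 or older (+75%): $14,556 × 1.75 = $25,473.
Prior failure to appear within five years (+5%): $25,473 × 1.05 = $26,746.65.
Offense was committed for financial gain (+25%): $26,746.65 × 1.25 = $33,433.31.
$33,433.31 is at or above the $2,500 minimum.
Rounded to the nearest dollar: $33,433.

$33,433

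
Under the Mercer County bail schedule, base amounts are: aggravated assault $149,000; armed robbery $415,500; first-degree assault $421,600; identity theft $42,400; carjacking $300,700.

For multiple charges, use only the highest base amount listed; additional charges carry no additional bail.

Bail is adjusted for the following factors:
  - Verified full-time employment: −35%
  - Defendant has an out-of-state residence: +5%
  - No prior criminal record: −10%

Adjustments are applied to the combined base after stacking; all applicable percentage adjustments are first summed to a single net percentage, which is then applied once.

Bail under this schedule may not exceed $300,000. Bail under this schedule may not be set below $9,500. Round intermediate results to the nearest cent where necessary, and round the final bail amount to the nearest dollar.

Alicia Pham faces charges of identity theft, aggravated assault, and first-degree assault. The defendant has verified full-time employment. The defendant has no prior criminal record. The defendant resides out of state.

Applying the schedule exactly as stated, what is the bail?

$252,960

Base amounts from the schedule: identity theft $42,400; aggravated assault $149,000; first-degree assault $421,600.
Stacking rule: use the highest base only. Highest is first-degree assault at $421,600. Combined base = $421,600.
Net percentage adjustment: −35% +5% −10% = −40%. $421,600 × 0.6 = $252,960.
$252,960 is within the $300,000 maximum.
$252,960 is at or above the $9,500 minimum.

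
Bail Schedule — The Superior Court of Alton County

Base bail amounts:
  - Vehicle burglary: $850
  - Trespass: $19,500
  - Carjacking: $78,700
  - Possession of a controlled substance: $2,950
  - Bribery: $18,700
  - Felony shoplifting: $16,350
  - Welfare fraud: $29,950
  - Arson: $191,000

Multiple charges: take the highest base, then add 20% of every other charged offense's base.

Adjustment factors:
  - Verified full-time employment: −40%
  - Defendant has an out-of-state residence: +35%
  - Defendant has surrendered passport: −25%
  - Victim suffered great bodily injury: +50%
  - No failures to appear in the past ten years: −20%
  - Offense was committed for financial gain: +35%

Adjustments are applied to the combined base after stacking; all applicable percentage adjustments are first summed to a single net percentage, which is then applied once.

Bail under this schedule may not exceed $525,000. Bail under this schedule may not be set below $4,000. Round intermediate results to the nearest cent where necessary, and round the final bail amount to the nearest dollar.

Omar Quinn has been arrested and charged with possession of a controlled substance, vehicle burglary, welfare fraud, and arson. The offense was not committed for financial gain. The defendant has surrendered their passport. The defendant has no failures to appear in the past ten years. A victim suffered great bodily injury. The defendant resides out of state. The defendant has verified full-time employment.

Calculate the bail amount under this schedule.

Base amounts from the schedule: possession of a controlled substance $2,950; vehicle burglary $850; welfare fraud $29,950; arson $191,000.
Stacking rule: highest base plus 20% of each additional charge. Highest is arson at $191,000. Additional: $2,950 × 20% = $590; $850 × 20% = $170; $29,950 × 20% = $5,990. Combined base = $191,000 + $6,750 = $197,750.
Net percentage adjustment: −40% +35% −25% +50% −20% = +0%. $197,750 × 1 = $197,750.
$197,750 is within the $525,000 maximum.
$197,750 is at or above the $4,000 minimum.

$197,750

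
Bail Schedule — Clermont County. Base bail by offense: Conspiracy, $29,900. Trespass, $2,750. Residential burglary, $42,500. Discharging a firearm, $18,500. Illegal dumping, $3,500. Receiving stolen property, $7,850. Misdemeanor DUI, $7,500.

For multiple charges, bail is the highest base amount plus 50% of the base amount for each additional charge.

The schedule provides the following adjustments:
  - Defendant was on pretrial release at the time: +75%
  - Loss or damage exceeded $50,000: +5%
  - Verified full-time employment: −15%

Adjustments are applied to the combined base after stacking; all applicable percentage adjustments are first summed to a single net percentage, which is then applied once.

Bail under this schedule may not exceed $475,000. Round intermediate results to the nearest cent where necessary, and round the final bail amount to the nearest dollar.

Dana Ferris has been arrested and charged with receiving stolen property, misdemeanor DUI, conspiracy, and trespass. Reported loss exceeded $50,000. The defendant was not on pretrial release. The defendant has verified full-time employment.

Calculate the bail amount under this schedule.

$35,055

Base amounts from the schedule: receiving stolen property $7,850; misdemeanor DUI $7,500; conspiracy $29,900; trespass $2,750.
Stacking rule: highest base plus 50% of each additional charge. Highest is conspiracy at $29,900. Additional: $7,850 × 50% = $3,925; $7,500 × 50% = $3,750; $2,750 × 50% = $1,375. Combined base = $29,900 + $9,050 = $38,950.
Net percentage adjustment: +5% −15% = −10%. $38,950 × 0.9 = $35,055.
$35,055 is within the $475,000 maximum.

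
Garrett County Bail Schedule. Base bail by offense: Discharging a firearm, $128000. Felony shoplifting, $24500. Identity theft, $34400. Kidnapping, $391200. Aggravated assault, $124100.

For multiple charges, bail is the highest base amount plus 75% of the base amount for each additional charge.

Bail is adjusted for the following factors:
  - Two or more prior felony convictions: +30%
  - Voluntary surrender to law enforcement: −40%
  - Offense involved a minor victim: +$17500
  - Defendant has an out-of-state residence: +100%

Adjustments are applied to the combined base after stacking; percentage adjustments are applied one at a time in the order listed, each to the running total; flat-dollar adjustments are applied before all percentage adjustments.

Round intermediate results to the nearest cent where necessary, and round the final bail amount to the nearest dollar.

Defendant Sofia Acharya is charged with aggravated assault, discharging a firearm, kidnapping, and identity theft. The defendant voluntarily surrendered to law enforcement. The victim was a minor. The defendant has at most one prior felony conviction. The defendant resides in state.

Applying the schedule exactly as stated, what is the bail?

$374145

Base amounts from the schedule: aggravated assault $124100; discharging a firearm $128000; kidnapping $391200; identity theft $34400.
Stacking rule: highest base plus 75% of each additional charge. Highest is kidnapping at $391200. Additional: $124100 × 75% = $93075; $128000 × 75% = $96000; $34400 × 75% = $25800. Combined base = $391200 + $214875 = $606075.
Offense involved a minor victim (+$17500 flat): $606075 + $17500 = $623575.
Voluntary surrender to law enforcement (−40%): $623575 × 0.6 = $374145.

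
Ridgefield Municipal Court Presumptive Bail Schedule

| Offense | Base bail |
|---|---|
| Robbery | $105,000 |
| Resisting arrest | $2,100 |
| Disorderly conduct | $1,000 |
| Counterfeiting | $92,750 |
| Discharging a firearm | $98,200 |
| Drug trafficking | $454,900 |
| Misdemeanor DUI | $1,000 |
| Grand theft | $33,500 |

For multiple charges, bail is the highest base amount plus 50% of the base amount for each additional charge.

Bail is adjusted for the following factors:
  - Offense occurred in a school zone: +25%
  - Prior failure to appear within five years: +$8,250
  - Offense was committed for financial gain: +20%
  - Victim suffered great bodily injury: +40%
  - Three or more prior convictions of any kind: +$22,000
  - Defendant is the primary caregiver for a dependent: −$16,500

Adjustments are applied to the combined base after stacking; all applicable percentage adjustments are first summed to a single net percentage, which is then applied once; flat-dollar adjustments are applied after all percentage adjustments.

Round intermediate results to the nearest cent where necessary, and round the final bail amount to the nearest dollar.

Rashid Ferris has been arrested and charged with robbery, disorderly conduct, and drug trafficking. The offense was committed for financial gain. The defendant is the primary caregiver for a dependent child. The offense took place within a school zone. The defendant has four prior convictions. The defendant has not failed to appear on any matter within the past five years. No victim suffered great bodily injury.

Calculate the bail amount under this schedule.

Base amounts from the schedule: robbery $105,000; disorderly conduct $1,000; drug trafficking $454,900.
Stacking rule: highest base plus 50% of each additional charge. Highest is drug trafficking at $454,900. Additional: $105,000 × 50% = $52,500; $1,000 × 50% = $500. Combined base = $454,900 + $53,000 = $507,900.
Net percentage adjustment: +25% +20% = +45%. $507,900 × 1.45 = $736,455.
Three or more prior convictions of any kind (+$22,000 flat): $736,455 + $22,000 = $758,455.
Defendant is the primary caregiver for a dependent (−$16,500 flat): $758,455 − $16,500 = $741,955.

$741,955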